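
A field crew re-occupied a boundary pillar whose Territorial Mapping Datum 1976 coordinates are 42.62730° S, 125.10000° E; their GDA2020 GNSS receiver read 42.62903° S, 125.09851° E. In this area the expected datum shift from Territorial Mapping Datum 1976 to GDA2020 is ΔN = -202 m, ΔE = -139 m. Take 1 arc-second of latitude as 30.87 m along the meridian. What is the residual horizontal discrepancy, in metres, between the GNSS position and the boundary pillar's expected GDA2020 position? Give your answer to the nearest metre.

20 m

Observed coordinate differences: Δφ = -0.00173°, Δλ = -0.00149°.
Converting to metres (1° lat = 111132 m, cos φ = 0.735774): observed ΔN = -192.3 m, observed ΔE = -121.8 m.
Subtracting the expected shift leaves a residual of -192.3 − (-202) = 9.7 m north and -121.8 − (-139) = 17.2 m east.
Residual distance = √(9.7² + 17.2²) = 19.7 m.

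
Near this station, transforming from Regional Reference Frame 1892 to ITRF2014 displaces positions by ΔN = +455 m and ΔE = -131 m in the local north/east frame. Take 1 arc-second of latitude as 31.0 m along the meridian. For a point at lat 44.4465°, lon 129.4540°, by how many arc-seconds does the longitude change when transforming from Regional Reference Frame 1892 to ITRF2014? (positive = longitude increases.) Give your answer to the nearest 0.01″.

At latitude 44.4465°, cos φ = 0.713905.
1″ of longitude at this latitude = 31.00 × cos φ = 22.1310 m, so Δλ = -131.0 / 22.1310 = -5.919″.

Δλ = -5.92″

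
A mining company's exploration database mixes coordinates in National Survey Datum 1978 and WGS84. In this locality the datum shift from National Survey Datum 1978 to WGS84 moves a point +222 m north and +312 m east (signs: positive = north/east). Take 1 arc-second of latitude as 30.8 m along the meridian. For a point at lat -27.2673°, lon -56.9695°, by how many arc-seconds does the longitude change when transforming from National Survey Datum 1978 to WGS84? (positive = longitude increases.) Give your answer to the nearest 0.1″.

Δλ = 11.4″

At latitude -27.2673°, cos φ = 0.888879.
1″ of longitude at this latitude = 30.80 × cos φ = 27.3775 m, so Δλ = 312.0 / 27.3775 = 11.396″.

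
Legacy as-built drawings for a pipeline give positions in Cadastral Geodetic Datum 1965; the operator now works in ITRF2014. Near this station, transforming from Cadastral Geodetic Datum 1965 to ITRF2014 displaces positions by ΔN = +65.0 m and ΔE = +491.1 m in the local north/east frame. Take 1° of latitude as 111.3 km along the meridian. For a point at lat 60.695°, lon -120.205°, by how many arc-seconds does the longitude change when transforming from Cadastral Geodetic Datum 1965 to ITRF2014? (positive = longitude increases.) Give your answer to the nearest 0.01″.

Δλ = 32.45″

At latitude 60.695°, cos φ = 0.489459.
1° of longitude at this latitude = 111.3 × cos φ = 54.48 km, so Δλ = 491.1 / 54476.7 = 0.0090149° = 32.453″.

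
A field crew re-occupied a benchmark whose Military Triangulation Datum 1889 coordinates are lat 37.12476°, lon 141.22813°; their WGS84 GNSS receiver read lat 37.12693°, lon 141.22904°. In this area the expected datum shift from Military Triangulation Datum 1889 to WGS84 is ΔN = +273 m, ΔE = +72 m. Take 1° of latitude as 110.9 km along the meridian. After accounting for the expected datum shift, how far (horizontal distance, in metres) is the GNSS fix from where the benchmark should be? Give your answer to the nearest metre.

33 m

Observed coordinate differences: Δφ = +0.00217°, Δλ = +0.00091°.
Converting to metres (1° lat = 110900 m, cos φ = 0.797323): observed ΔN = 240.7 m, observed ΔE = 80.5 m.
Subtracting the expected shift leaves a residual of 240.7 − (273) = -32.3 m north and 80.5 − (72) = 8.5 m east.
Residual distance = √((-32.3)² + 8.5²) = 33.4 m.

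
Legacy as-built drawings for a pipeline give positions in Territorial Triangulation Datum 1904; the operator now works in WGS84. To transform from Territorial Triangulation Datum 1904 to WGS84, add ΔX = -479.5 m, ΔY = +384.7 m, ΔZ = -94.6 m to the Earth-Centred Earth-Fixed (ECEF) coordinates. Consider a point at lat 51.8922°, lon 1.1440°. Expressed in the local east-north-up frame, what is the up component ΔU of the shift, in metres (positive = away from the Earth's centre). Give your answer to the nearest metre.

At φ = 51.8922°, λ = 1.1440°: sin φ = 0.786851, cos φ = 0.617143, sin λ = 0.019965, cos λ = 0.999801.
ΔU = cos φ cos λ·ΔX + cos φ sin λ·ΔY + sin φ·ΔZ = (0.617143)(0.999801)(-479.5) + (0.617143)(0.019965)(384.7) + (0.786851)(-94.6) = -365.56 m.

ΔU = -366 m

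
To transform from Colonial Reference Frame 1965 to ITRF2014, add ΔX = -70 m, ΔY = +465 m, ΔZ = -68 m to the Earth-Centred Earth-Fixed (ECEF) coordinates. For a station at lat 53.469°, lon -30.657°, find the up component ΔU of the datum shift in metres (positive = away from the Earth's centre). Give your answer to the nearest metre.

The local up (radial) axis is (cos φ cos λ, cos φ sin λ, sin φ), giving ΔU = -35.844 − 141.137 − 54.640 = -231.62 m.

ΔU = -232 m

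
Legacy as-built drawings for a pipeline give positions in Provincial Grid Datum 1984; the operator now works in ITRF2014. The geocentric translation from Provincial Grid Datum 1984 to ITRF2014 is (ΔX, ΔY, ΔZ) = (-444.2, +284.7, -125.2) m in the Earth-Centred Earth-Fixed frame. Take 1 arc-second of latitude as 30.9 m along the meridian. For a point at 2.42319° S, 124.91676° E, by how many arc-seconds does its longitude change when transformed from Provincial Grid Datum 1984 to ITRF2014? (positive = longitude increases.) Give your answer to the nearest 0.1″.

Δλ = 6.5″

sin φ = -0.042280, cos φ = 0.999106, sin λ = 0.819984, cos λ = -0.572386.
East component: ΔE = −sin λ·ΔX + cos λ·ΔY = −(0.819984)(-444.2) + (-0.572386)(284.7) = 201.28 m.
1° of latitude spans 3600 × 30.90 = 111240 m; at latitude φ, 1° of longitude spans that × cos φ = 111140.5 m, so Δλ = 201.28 / 111140.5 × 3600 = 6.520″.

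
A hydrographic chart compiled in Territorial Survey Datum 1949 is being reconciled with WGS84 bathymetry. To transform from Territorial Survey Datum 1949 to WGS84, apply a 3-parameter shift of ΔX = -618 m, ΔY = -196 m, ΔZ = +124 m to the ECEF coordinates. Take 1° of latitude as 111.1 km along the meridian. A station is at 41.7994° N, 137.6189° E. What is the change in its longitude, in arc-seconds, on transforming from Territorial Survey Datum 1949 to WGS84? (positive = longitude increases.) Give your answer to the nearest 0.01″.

Δλ = 24.40″

sin φ = 0.666525, cos φ = 0.745483, sin λ = 0.674059, cos λ = -0.738678.
East component: ΔE = −sin λ·ΔX + cos λ·ΔY = −(0.674059)(-618) + (-0.738678)(-196) = 561.35 m.
1° of latitude spans 111100 m; at latitude φ, 1° of longitude spans that × cos φ = 82823.2 m, so Δλ = 561.35 / 82823.2 × 3600 = 24.400″.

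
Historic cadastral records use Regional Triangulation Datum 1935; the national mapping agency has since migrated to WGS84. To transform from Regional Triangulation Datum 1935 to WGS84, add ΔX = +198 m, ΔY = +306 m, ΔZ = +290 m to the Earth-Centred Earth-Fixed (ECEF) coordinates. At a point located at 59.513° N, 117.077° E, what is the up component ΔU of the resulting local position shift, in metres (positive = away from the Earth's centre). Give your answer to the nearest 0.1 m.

The local up (radial) axis is (cos φ cos λ, cos φ sin λ, sin φ), giving ΔU = -45.725 + 138.231 + 249.906 = 342.41 m.

ΔU = 342.4 m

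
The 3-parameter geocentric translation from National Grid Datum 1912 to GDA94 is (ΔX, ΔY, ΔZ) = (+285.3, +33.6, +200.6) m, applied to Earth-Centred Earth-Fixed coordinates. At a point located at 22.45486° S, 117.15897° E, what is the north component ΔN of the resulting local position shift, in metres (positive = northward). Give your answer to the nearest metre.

ΔN = 147 m

At φ = -22.45486°, λ = 117.15897°: sin φ = -0.381955, cos φ = 0.924181, sin λ = 0.889743, cos λ = -0.456461.
ΔN = −sin φ cos λ·ΔX − sin φ sin λ·ΔY + cos φ·ΔZ = −(-0.381955)(-0.456461)(285.3) − (-0.381955)(0.889743)(33.6) + (0.924181)(200.6) = 147.07 m.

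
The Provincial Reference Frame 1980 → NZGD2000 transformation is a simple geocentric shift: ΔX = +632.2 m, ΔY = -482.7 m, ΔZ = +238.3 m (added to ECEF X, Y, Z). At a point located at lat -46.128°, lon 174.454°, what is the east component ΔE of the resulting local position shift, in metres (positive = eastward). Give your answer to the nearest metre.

ΔE = 419 m

The local east axis at (φ, λ) is (−sin λ, cos λ, 0), so ΔE = −sin(174.454°)·632.2 + cos(174.454°)·(-482.7) = 419.34 m.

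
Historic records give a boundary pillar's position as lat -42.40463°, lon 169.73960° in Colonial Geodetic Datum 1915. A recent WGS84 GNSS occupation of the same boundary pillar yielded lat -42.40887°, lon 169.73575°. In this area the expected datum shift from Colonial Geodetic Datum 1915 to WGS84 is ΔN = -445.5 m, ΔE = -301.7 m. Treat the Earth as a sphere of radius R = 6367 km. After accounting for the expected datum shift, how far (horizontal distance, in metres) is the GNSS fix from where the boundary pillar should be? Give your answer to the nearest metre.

Observed coordinate differences: Δφ = -0.00424°, Δλ = -0.00385°.
Converting to metres (1° lat = 111125 m, cos φ = 0.738401): observed ΔN = -471.2 m, observed ΔE = -315.9 m.
Subtracting the expected shift leaves a residual of -471.2 − (-445.5) = -25.7 m north and -315.9 − (-301.7) = -14.2 m east.
Residual distance = √((-25.7)² + (-14.2)²) = 29.3 m.

29 m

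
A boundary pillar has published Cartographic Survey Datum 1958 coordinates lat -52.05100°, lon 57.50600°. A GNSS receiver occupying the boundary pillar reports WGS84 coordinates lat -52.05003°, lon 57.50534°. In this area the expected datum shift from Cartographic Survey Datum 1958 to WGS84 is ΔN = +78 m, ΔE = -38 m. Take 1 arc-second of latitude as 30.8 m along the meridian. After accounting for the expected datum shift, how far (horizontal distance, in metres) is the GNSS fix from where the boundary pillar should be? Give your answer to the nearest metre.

30 m

Observed coordinate differences: Δφ = +0.00097°, Δλ = -0.00066°.
Converting to metres (1° lat = 110880 m, cos φ = 0.614960): observed ΔN = 107.6 m, observed ΔE = -45.0 m.
Subtracting the expected shift leaves a residual of 107.6 − (78) = 29.6 m north and -45.0 − (-38) = -7.0 m east.
Residual distance = √(29.6² + (-7.0)²) = 30.4 m.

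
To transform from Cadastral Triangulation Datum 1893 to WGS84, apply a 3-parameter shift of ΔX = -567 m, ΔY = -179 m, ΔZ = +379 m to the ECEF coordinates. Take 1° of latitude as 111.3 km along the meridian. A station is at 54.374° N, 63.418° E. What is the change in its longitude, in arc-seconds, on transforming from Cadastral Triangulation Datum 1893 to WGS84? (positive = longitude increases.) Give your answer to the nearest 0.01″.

Δλ = 23.71″

sin φ = 0.812837, cos φ = 0.582492, sin λ = 0.894295, cos λ = 0.447478.
East component: ΔE = −sin λ·ΔX + cos λ·ΔY = −(0.894295)(-567) + (0.447478)(-179) = 426.97 m.
1° of latitude spans 111300 m; at latitude φ, 1° of longitude spans that × cos φ = 64831.3 m, so Δλ = 426.97 / 64831.3 × 3600 = 23.709″.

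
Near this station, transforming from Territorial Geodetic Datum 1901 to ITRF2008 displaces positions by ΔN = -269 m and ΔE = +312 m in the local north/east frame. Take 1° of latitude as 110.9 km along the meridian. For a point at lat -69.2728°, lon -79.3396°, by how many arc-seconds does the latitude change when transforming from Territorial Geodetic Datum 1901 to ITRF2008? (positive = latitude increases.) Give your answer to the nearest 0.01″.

Δφ = -8.73″

1° of latitude = 110.9 km, so Δφ = -269.0 / 110900 = -0.0024256° = -8.732″.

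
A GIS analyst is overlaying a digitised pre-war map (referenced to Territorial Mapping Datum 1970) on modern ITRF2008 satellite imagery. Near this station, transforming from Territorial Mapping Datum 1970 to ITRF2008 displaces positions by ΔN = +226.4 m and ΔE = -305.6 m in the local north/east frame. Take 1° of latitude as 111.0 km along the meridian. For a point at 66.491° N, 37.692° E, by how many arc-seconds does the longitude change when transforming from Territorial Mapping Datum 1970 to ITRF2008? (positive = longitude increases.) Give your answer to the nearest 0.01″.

Δλ = -24.85″

At latitude 66.491°, cos φ = 0.398893.
1° of longitude at this latitude = 111.0 × cos φ = 44.28 km, so Δλ = -305.6 / 44277.1 = -0.0069020° = -24.847″.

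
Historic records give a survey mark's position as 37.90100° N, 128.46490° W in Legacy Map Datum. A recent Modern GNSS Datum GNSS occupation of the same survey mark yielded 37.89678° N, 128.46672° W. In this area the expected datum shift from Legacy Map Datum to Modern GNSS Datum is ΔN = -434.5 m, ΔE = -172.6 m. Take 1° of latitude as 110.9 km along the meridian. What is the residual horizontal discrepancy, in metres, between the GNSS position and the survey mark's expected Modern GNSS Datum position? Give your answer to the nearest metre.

36 m

Observed coordinate differences: Δφ = -0.00422°, Δλ = -0.00182°.
Converting to metres (1° lat = 110900 m, cos φ = 0.789073): observed ΔN = -468.0 m, observed ΔE = -159.3 m.
Subtracting the expected shift leaves a residual of -468.0 − (-434.5) = -33.5 m north and -159.3 − (-172.6) = 13.3 m east.
Residual distance = √((-33.5)² + 13.3²) = 36.1 m.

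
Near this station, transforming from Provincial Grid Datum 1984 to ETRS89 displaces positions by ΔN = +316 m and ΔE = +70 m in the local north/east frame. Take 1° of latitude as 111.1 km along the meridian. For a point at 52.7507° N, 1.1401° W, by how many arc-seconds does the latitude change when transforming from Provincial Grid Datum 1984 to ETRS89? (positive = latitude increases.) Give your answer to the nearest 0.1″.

Δφ = 10.2″

1° of latitude = 111.1 km, so Δφ = 316.0 / 111100 = 0.0028443° = 10.239″.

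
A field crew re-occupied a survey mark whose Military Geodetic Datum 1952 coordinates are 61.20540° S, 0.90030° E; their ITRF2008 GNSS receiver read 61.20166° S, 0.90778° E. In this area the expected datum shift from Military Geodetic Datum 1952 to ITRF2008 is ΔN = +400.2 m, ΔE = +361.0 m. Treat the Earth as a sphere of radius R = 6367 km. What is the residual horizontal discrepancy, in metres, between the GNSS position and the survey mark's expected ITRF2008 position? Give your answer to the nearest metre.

Observed coordinate differences: Δφ = +0.00374°, Δλ = +0.00748°.
Converting to metres (1° lat = 111125 m, cos φ = 0.481671): observed ΔN = 415.6 m, observed ΔE = 400.4 m.
Subtracting the expected shift leaves a residual of 415.6 − (400.2) = 15.4 m north and 400.4 − (361.0) = 39.4 m east.
Residual distance = √(15.4² + 39.4²) = 42.3 m.

42 m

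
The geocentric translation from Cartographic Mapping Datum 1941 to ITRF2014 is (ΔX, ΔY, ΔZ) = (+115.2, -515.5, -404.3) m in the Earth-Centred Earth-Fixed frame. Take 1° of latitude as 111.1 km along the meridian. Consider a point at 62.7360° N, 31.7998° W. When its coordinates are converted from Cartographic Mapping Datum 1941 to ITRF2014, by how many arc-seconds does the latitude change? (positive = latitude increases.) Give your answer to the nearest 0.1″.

sin φ = 0.888905, cos φ = 0.458091, sin λ = -0.526953, cos λ = 0.849895.
North component: ΔN = −sin φ cos λ·ΔX − sin φ sin λ·ΔY + cos φ·ΔZ = −(0.888905)(0.849895)(115.2) − (0.888905)(-0.526953)(-515.5) + (0.458091)(-404.3) = -513.70 m.
1° of latitude spans 111100 m, so Δφ = -513.70 / 111100 × 3600 = -16.646″.

Δφ = -16.6″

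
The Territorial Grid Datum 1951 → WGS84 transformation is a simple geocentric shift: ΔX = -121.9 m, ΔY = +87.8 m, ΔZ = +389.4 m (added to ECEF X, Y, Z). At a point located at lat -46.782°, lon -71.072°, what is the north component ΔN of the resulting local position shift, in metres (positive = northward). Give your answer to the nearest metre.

ΔN = 177 m

The local north axis is (−sin φ cos λ, −sin φ sin λ, cos φ), giving ΔN = -28.816 − 60.525 + 266.652 = 177.31 m.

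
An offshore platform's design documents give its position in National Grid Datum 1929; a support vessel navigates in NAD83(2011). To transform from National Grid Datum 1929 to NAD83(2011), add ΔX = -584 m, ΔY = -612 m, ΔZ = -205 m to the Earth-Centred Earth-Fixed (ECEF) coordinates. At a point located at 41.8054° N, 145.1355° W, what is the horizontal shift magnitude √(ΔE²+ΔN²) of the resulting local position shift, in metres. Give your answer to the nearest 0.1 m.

At φ = 41.8054°, λ = -145.1355°: sin φ = 0.666603, cos φ = 0.745413, sin λ = -0.571638, cos λ = -0.820506.
ΔE = −sin λ·ΔX + cos λ·ΔY = −(-0.571638)·(-584) + (-0.820506)·(-612) = 168.31 m.
ΔN = −sin φ cos λ·ΔX − sin φ sin λ·ΔY + cos φ·ΔZ = −(0.666603)(-0.820506)(-584) − (0.666603)(-0.571638)(-612) + (0.745413)(-205) = -705.44 m.
Horizontal magnitude = √(ΔE² + ΔN²) = √(168.31² + (-705.44)²) = 725.24 m.

725.2 m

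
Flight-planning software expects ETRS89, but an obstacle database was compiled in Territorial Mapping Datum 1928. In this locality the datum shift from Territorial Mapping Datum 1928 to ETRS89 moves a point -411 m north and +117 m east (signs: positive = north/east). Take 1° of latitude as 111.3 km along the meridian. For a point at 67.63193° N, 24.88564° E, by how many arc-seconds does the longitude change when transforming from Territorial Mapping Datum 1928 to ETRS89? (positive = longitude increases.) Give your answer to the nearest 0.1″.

Δλ = 9.9″

At latitude 67.63193°, cos φ = 0.380555.
1° of longitude at this latitude = 111.3 × cos φ = 42.36 km, so Δλ = 117.0 / 42355.8 = 0.0027623° = 9.944″.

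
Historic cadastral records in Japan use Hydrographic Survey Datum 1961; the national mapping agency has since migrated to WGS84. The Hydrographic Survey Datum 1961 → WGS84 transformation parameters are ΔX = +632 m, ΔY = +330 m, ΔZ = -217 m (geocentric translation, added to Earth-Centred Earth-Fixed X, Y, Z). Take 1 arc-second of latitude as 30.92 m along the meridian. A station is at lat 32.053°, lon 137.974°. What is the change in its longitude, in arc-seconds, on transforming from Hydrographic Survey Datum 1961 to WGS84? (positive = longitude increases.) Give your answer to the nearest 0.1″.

sin φ = 0.530704, cos φ = 0.847558, sin λ = 0.669468, cos λ = -0.742841.
East component: ΔE = −sin λ·ΔX + cos λ·ΔY = −(0.669468)(632) + (-0.742841)(330) = -668.24 m.
1° of latitude spans 3600 × 30.92 = 111312 m; at latitude φ, 1° of longitude spans that × cos φ = 94343.3 m, so Δλ = -668.24 / 94343.3 × 3600 = -25.499″.

Δλ = -25.5″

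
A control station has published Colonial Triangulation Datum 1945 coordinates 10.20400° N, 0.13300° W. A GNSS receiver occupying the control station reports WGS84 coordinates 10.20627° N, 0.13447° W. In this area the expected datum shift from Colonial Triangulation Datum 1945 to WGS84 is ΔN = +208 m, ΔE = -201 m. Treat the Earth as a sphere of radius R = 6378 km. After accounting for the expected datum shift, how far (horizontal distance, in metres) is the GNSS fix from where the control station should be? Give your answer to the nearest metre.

60 m

Observed coordinate differences: Δφ = +0.00227°, Δλ = -0.00147°.
Converting to metres (1° lat = 111317 m, cos φ = 0.984183): observed ΔN = 252.7 m, observed ΔE = -161.0 m.
Subtracting the expected shift leaves a residual of 252.7 − (208) = 44.7 m north and -161.0 − (-201) = 40.0 m east.
Residual distance = √(44.7² + 40.0²) = 59.9 m.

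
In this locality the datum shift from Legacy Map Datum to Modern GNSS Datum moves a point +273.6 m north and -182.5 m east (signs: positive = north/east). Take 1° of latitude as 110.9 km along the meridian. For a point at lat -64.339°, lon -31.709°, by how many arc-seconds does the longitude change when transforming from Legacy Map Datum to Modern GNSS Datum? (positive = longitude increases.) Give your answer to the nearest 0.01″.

At latitude -64.339°, cos φ = 0.433046.
1° of longitude at this latitude = 110.9 × cos φ = 48.02 km, so Δλ = -182.5 / 48024.8 = -0.0038001° = -13.680″.

Δλ = -13.68″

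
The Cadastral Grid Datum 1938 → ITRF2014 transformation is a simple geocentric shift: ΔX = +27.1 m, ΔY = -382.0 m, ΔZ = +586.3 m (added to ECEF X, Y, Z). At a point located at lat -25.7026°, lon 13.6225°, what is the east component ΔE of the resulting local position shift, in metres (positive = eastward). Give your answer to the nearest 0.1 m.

At φ = -25.7026°, λ = 13.6225°: sin φ = -0.433700, cos φ = 0.901057, sin λ = 0.235524, cos λ = 0.971869.
ΔE = −sin λ·ΔX + cos λ·ΔY = −(0.235524)·(27.1) + (0.971869)·(-382.0) = -377.64 m.

ΔE = -377.6 m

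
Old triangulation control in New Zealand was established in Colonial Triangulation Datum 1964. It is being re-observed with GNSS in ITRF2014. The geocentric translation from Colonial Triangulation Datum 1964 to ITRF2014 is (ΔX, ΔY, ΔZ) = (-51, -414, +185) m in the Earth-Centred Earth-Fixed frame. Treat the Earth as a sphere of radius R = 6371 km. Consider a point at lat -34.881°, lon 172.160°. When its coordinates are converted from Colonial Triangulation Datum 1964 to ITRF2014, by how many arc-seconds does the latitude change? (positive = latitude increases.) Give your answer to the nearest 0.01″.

sin φ = -0.571874, cos φ = 0.820342, sin λ = 0.136407, cos λ = -0.990653.
North component: ΔN = −sin φ cos λ·ΔX − sin φ sin λ·ΔY + cos φ·ΔZ = −(-0.571874)(-0.990653)(-51) − (-0.571874)(0.136407)(-414) + (0.820342)(185) = 148.36 m.
1° of latitude spans πR/180 = 111195 m, so Δφ = 148.36 / 111195 × 3600 = 4.803″.

Δφ = 4.80″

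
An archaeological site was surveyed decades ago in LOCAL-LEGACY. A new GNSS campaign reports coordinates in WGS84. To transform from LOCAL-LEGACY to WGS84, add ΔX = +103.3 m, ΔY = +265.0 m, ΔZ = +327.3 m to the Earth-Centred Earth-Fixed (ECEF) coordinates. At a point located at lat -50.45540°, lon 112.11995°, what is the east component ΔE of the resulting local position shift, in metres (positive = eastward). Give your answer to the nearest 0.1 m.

ΔE = -195.5 m

At φ = -50.45540°, λ = 112.11995°: sin φ = -0.771129, cos φ = 0.636679, sin λ = 0.926398, cos λ = -0.376547.
ΔE = −sin λ·ΔX + cos λ·ΔY = −(0.926398)·(103.3) + (-0.376547)·(265.0) = -195.48 m.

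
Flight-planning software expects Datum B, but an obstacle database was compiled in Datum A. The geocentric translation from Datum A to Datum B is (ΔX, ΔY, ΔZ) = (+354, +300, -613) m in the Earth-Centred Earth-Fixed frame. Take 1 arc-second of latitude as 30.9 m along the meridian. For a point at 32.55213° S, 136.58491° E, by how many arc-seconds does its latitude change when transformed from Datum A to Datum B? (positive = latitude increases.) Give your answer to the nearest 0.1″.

Δφ = -17.6″

sin φ = -0.538067, cos φ = 0.842902, sin λ = 0.687279, cos λ = -0.726394.
North component: ΔN = −sin φ cos λ·ΔX − sin φ sin λ·ΔY + cos φ·ΔZ = −(-0.538067)(-0.726394)(354) − (-0.538067)(0.687279)(300) + (0.842902)(-613) = -544.12 m.
1° of latitude spans 3600 × 30.90 = 111240 m, so Δφ = -544.12 / 111240 × 3600 = -17.609″.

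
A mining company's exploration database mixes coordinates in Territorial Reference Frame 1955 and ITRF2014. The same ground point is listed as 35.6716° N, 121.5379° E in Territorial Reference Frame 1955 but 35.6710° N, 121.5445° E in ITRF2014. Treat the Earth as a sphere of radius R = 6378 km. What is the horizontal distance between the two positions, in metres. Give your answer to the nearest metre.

Δφ = 35.6710° − 35.6716° = -0.0006°; Δλ = 121.5445° − 121.5379° = +0.0066°.
1° along a meridian = πR/180 = 111317 m.
ΔN = Δφ × 111317 = -66.8 m; ΔE = Δλ × 111317 × cos(35.6716°) = +0.0066 × 111317 × 0.812373 = 596.8 m.
Distance = √(ΔE² + ΔN²) = √(596.8² + (-66.8)²) = 600.6 m.

601 m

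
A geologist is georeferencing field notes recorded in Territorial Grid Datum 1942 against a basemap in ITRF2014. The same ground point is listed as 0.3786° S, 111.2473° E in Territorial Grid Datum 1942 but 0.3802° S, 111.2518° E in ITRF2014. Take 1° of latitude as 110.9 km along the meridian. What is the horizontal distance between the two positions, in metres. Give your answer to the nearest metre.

530 m

Δφ = -0.3802° − -0.3786° = -0.0016°; Δλ = 111.2518° − 111.2473° = +0.0045°.
ΔN = Δφ × 110900 = -177.4 m; ΔE = Δλ × 110900 × cos(-0.3786°) = +0.0045 × 110900 × 0.999978 = 499.0 m.
Distance = √(ΔE² + ΔN²) = √(499.0² + (-177.4)²) = 529.6 m.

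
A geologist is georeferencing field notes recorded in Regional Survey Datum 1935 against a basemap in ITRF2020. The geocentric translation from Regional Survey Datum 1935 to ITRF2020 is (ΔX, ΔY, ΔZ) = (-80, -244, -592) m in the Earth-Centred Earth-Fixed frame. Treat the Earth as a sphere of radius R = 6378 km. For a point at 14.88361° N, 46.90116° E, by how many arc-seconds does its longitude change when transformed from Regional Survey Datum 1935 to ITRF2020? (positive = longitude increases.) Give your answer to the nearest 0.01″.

Δλ = -3.62″

sin φ = 0.256856, cos φ = 0.966450, sin λ = 0.730176, cos λ = 0.683259.
East component: ΔE = −sin λ·ΔX + cos λ·ΔY = −(0.730176)(-80) + (0.683259)(-244) = -108.30 m.
1° of latitude spans πR/180 = 111317 m; at latitude φ, 1° of longitude spans that × cos φ = 107582.4 m, so Δλ = -108.30 / 107582.4 × 3600 = -3.624″.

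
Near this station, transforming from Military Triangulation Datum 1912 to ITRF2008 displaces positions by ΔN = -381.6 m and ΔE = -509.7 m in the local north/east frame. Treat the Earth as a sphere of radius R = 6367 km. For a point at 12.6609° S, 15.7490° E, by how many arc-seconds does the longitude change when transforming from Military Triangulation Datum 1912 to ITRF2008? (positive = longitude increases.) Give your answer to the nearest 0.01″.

At latitude -12.6609°, cos φ = 0.975684.
One radian of longitude at latitude φ spans R cos φ, so Δλ = ΔE / (R cos φ) = -509.7 / (6367000 × 0.975684) = -8.2048e-05 rad = -16.924″.

Δλ = -16.92″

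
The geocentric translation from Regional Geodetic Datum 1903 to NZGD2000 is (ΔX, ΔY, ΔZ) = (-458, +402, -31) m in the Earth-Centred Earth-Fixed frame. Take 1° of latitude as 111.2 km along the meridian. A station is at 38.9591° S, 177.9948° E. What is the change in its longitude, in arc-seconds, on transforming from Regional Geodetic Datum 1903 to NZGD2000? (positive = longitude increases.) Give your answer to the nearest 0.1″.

Δλ = -16.1″

sin φ = -0.628765, cos φ = 0.777595, sin λ = 0.034990, cos λ = -0.999388.
East component: ΔE = −sin λ·ΔX + cos λ·ΔY = −(0.034990)(-458) + (-0.999388)(402) = -385.73 m.
1° of latitude spans 111200 m; at latitude φ, 1° of longitude spans that × cos φ = 86468.6 m, so Δλ = -385.73 / 86468.6 × 3600 = -16.059″.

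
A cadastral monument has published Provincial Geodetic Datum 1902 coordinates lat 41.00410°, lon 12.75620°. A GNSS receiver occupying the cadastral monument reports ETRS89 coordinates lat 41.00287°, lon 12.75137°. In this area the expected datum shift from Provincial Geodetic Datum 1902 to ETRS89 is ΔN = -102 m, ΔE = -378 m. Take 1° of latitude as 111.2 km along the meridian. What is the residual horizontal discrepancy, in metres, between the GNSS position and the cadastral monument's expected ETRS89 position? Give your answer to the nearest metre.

Observed coordinate differences: Δφ = -0.00123°, Δλ = -0.00483°.
Converting to metres (1° lat = 111200 m, cos φ = 0.754663): observed ΔN = -136.8 m, observed ΔE = -405.3 m.
Subtracting the expected shift leaves a residual of -136.8 − (-102) = -34.8 m north and -405.3 − (-378) = -27.3 m east.
Residual distance = √((-34.8)² + (-27.3)²) = 44.2 m.

44 m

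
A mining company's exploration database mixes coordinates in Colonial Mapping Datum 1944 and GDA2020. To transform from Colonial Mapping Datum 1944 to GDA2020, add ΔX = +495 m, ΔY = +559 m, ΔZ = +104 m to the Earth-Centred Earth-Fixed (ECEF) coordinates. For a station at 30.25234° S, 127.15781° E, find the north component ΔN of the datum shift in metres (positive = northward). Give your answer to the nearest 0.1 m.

ΔN = 163.7 m

At φ = -30.25234°, λ = 127.15781°: sin φ = -0.503809, cos φ = 0.863815, sin λ = 0.796975, cos λ = -0.604012.
ΔN = −sin φ cos λ·ΔX − sin φ sin λ·ΔY + cos φ·ΔZ = −(-0.503809)(-0.604012)(495) − (-0.503809)(0.796975)(559) + (0.863815)(104) = 163.66 m.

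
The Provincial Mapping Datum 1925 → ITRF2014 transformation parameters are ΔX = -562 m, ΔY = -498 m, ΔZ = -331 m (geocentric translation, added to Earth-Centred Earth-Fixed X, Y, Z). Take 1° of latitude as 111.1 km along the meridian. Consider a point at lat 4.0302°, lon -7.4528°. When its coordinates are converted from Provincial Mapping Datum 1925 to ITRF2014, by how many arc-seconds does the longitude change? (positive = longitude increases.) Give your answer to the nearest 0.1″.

sin φ = 0.070282, cos φ = 0.997527, sin λ = -0.129709, cos λ = 0.991552.
East component: ΔE = −sin λ·ΔX + cos λ·ΔY = −(-0.129709)(-562) + (0.991552)(-498) = -566.69 m.
1° of latitude spans 111100 m; at latitude φ, 1° of longitude spans that × cos φ = 110825.3 m, so Δλ = -566.69 / 110825.3 × 3600 = -18.408″.

Δλ = -18.4″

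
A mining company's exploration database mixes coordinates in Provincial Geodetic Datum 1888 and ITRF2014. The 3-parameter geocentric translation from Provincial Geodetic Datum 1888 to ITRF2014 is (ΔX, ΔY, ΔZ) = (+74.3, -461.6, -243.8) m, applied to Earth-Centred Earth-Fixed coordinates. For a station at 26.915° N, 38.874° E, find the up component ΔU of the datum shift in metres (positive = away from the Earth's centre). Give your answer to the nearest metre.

ΔU = -317 m

At φ = 26.915°, λ = 38.874°: sin φ = 0.452668, cos φ = 0.891679, sin λ = 0.627610, cos λ = 0.778528.
ΔU = cos φ cos λ·ΔX + cos φ sin λ·ΔY + sin φ·ΔZ = (0.891679)(0.778528)(74.3) + (0.891679)(0.627610)(-461.6) + (0.452668)(-243.8) = -317.11 m.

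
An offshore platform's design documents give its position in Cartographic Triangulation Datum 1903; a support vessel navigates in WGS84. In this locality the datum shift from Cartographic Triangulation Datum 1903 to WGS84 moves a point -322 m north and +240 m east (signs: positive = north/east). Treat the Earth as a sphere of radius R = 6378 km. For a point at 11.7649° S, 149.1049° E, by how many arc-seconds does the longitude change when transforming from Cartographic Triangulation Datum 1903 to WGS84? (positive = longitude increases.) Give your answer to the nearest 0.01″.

Δλ = 7.93″

At latitude -11.7649°, cos φ = 0.978992.
One radian of longitude at latitude φ spans R cos φ, so Δλ = ΔE / (R cos φ) = 240.0 / (6378000 × 0.978992) = 3.8437e-05 rad = 7.928″.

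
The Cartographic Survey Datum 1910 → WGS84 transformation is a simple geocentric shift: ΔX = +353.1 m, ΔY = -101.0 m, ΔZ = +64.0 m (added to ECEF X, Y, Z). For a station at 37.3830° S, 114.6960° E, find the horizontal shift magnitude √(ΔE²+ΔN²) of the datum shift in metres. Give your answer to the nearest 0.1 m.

294.2 m

The local east axis at (φ, λ) is (−sin λ, cos λ, 0), so ΔE = −sin(114.6960°)·353.1 + cos(114.6960°)·(-101.0) = -278.61 m.
The local north axis is (−sin φ cos λ, −sin φ sin λ, cos φ), giving ΔN = -89.569 − 55.713 + 50.854 = -94.43 m.
Horizontal magnitude = √(ΔE² + ΔN²) = √((-278.61)² + (-94.43)²) = 294.17 m.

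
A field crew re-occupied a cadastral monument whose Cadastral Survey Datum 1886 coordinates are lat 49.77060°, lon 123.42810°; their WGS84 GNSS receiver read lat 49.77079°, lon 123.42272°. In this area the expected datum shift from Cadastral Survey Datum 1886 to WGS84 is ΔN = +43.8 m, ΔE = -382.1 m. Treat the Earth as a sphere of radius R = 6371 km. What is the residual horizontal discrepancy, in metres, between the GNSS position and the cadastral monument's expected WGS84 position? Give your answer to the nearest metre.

Observed coordinate differences: Δφ = +0.00019°, Δλ = -0.00538°.
Converting to metres (1° lat = 111195 m, cos φ = 0.645850): observed ΔN = 21.1 m, observed ΔE = -386.4 m.
Subtracting the expected shift leaves a residual of 21.1 − (43.8) = -22.7 m north and -386.4 − (-382.1) = -4.3 m east.
Residual distance = √((-22.7)² + (-4.3)²) = 23.1 m.

23 m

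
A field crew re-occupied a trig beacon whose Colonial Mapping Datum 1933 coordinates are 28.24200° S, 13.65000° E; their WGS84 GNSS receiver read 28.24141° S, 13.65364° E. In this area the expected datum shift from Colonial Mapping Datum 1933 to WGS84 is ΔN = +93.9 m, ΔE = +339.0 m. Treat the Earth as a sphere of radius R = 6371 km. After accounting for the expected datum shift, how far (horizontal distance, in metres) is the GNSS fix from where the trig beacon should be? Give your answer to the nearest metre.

Observed coordinate differences: Δφ = +0.00059°, Δλ = +0.00364°.
Converting to metres (1° lat = 111195 m, cos φ = 0.880957): observed ΔN = 65.6 m, observed ΔE = 356.6 m.
Subtracting the expected shift leaves a residual of 65.6 − (93.9) = -28.3 m north and 356.6 − (339.0) = 17.6 m east.
Residual distance = √((-28.3)² + 17.6²) = 33.3 m.

33 m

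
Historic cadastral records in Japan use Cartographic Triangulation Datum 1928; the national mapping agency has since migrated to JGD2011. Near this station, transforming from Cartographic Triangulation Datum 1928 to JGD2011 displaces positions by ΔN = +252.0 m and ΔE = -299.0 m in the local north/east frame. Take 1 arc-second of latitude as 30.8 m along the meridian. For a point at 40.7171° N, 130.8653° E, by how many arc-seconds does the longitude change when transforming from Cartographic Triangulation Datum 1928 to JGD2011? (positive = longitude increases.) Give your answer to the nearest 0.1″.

Δλ = -12.8″

At latitude 40.7171°, cos φ = 0.757940.
1″ of longitude at this latitude = 30.80 × cos φ = 23.3445 m, so Δλ = -299.0 / 23.3445 = -12.808″.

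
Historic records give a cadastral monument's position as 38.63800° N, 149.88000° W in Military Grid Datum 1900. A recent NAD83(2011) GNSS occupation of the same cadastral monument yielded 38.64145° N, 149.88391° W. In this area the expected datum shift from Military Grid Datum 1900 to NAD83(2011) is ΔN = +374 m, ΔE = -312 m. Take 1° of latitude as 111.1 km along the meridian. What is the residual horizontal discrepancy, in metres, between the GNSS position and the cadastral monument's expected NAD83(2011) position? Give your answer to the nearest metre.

29 m

Observed coordinate differences: Δφ = +0.00345°, Δλ = -0.00391°.
Converting to metres (1° lat = 111100 m, cos φ = 0.781107): observed ΔN = 383.3 m, observed ΔE = -339.3 m.
Subtracting the expected shift leaves a residual of 383.3 − (374) = 9.3 m north and -339.3 − (-312) = -27.3 m east.
Residual distance = √(9.3² + (-27.3)²) = 28.9 m.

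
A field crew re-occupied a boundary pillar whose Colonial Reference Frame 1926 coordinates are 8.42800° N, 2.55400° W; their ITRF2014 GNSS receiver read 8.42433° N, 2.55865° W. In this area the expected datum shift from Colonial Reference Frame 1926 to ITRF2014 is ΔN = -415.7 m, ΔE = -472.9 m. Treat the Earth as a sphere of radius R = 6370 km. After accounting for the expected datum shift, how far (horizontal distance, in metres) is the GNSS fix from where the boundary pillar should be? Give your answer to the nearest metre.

39 m

Observed coordinate differences: Δφ = -0.00367°, Δλ = -0.00465°.
Converting to metres (1° lat = 111177 m, cos φ = 0.989201): observed ΔN = -408.0 m, observed ΔE = -511.4 m.
Subtracting the expected shift leaves a residual of -408.0 − (-415.7) = 7.7 m north and -511.4 − (-472.9) = -38.5 m east.
Residual distance = √(7.7² + (-38.5)²) = 39.3 m.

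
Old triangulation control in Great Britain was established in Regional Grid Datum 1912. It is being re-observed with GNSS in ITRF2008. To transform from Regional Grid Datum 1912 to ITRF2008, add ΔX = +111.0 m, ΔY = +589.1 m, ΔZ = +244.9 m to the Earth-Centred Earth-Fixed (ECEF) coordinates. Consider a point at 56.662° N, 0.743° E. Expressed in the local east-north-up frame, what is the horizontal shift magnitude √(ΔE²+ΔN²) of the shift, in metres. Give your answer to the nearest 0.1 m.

At φ = 56.662°, λ = 0.743°: sin φ = 0.835443, cos φ = 0.549577, sin λ = 0.012967, cos λ = 0.999916.
ΔE = −sin λ·ΔX + cos λ·ΔY = −(0.012967)·(111.0) + (0.999916)·(589.1) = 587.61 m.
ΔN = −sin φ cos λ·ΔX − sin φ sin λ·ΔY + cos φ·ΔZ = −(0.835443)(0.999916)(111.0) − (0.835443)(0.012967)(589.1) + (0.549577)(244.9) = 35.48 m.
Horizontal magnitude = √(ΔE² + ΔN²) = √(587.61² + 35.48²) = 588.68 m.

588.7 m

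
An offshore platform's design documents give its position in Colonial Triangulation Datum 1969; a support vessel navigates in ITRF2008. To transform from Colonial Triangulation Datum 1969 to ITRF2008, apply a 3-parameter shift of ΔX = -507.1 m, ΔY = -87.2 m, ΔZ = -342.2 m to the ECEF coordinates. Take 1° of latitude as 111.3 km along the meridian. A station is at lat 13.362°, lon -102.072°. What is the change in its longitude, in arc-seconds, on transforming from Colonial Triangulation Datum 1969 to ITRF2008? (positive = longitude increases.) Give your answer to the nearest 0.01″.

Δλ = -15.88″

sin φ = 0.231103, cos φ = 0.972929, sin λ = -0.977886, cos λ = -0.209141.
East component: ΔE = −sin λ·ΔX + cos λ·ΔY = −(-0.977886)(-507.1) + (-0.209141)(-87.2) = -477.65 m.
1° of latitude spans 111300 m; at latitude φ, 1° of longitude spans that × cos φ = 108287.0 m, so Δλ = -477.65 / 108287.0 × 3600 = -15.879″.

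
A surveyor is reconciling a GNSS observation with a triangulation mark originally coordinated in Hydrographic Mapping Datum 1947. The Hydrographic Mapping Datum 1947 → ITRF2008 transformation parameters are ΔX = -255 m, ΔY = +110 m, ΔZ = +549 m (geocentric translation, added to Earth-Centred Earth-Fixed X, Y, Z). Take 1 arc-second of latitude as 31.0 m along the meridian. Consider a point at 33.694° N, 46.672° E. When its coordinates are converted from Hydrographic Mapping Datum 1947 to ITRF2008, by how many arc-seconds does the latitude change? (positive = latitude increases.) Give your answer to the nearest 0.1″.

sin φ = 0.554757, cos φ = 0.832012, sin λ = 0.727438, cos λ = 0.686174.
North component: ΔN = −sin φ cos λ·ΔX − sin φ sin λ·ΔY + cos φ·ΔZ = −(0.554757)(0.686174)(-255) − (0.554757)(0.727438)(110) + (0.832012)(549) = 509.45 m.
1° of latitude spans 3600 × 31.00 = 111600 m, so Δφ = 509.45 / 111600 × 3600 = 16.434″.

Δφ = 16.4″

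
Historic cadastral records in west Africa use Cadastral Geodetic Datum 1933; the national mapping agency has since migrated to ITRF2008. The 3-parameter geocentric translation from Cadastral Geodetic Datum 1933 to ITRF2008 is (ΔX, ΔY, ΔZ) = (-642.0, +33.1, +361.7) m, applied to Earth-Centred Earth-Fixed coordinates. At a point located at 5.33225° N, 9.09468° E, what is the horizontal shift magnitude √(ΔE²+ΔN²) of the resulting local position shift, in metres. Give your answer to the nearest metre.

440 m

At φ = 5.33225°, λ = 9.09468°: sin φ = 0.092931, cos φ = 0.995673, sin λ = 0.158066, cos λ = 0.987428.
ΔE = −sin λ·ΔX + cos λ·ΔY = −(0.158066)·(-642.0) + (0.987428)·(33.1) = 134.16 m.
ΔN = −sin φ cos λ·ΔX − sin φ sin λ·ΔY + cos φ·ΔZ = −(0.092931)(0.987428)(-642.0) − (0.092931)(0.158066)(33.1) + (0.995673)(361.7) = 418.56 m.
Horizontal magnitude = √(ΔE² + ΔN²) = √(134.16² + 418.56²) = 439.54 m.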